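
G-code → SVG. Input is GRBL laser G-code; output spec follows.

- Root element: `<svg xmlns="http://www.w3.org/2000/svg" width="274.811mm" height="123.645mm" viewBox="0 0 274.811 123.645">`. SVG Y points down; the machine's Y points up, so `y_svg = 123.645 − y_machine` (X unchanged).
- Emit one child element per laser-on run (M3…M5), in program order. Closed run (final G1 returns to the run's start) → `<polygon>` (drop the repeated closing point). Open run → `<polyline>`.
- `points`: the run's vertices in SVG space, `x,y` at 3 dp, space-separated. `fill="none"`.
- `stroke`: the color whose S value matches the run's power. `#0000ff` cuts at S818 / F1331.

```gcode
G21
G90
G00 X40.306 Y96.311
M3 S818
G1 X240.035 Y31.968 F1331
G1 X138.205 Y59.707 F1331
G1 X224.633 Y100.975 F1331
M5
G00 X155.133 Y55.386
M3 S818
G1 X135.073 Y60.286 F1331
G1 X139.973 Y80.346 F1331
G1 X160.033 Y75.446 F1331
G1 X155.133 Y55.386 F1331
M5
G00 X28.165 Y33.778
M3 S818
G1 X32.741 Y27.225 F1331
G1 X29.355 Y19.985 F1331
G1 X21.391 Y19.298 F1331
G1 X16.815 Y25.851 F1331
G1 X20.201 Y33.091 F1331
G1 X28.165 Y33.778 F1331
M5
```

y_svg = 123.645 − y_m. Every run uses S818, so all elements get stroke `#0000ff` (cut).

[1] open run; points: 40.306,27.334 240.035,91.677 138.205,63.938 224.633,22.670

[2] closed run; points: 155.133,68.259 135.073,63.359 139.973,43.299 160.033,48.199

[3] closed run; points: 28.165,89.867 32.741,96.420 29.355,103.660 21.391,104.347 16.815,97.794 20.201,90.554

<svg xmlns="http://www.w3.org/2000/svg" width="274.811mm" height="123.645mm" viewBox="0 0 274.811 123.645">
  <polyline points="40.306,27.334 240.035,91.677 138.205,63.938 224.633,22.670" fill="none" stroke="#0000ff"/>
  <polygon points="155.133,68.259 135.073,63.359 139.973,43.299 160.033,48.199" fill="none" stroke="#0000ff"/>
  <polygon points="28.165,89.867 32.741,96.420 29.355,103.660 21.391,104.347 16.815,97.794 20.201,90.554" fill="none" stroke="#0000ff"/>
</svg>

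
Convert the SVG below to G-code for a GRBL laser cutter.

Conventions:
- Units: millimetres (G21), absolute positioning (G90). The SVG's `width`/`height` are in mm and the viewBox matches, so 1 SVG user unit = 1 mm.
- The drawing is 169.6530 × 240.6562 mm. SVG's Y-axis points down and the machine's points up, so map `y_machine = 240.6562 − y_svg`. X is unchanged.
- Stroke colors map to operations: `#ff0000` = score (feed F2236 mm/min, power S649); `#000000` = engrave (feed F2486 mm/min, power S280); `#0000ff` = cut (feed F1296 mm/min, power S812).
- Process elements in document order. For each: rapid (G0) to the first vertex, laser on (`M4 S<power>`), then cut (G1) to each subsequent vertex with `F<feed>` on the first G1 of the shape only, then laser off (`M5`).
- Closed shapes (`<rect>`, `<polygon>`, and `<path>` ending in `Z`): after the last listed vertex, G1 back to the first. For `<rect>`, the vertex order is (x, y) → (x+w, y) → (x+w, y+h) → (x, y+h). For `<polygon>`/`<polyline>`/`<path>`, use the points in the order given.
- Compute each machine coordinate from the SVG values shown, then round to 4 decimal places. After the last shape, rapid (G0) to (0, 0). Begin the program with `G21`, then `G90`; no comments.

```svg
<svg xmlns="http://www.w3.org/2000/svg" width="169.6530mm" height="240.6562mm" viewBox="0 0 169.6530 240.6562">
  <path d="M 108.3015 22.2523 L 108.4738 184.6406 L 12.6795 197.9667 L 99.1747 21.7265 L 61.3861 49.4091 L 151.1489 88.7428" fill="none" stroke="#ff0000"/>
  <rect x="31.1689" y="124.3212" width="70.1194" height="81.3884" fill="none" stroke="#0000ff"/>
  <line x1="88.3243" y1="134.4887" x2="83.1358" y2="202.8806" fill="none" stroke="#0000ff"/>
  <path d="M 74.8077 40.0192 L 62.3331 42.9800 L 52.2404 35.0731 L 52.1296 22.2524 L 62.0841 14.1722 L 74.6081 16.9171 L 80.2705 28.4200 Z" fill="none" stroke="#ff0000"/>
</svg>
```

1 u = 1 mm; y_m = 240.6562 − y.

[1] `<path>` open polyline, #ff0000→score S649 F2236: (108.3015,218.4039) → (108.4738,56.0156) → (12.6795,42.6895) → (99.1747,218.9297) → (61.3861,191.2471) → (151.1489,151.9134)

[2] `<rect>` rectangle, #0000ff→cut S812 F1296: (31.1689,116.3350) → (101.2883,116.3350) → (101.2883,34.9466) → (31.1689,34.9466) → (31.1689,116.3350) (closed)

[3] `<line>` line segment, #0000ff→cut S812 F1296: (88.3243,106.1675) → (83.1358,37.7756)

[4] `<path>` regular polygon, #ff0000→score S649 F2236: (74.8077,200.6370) → (62.3331,197.6762) → (52.2404,205.5831) → (52.1296,218.4038) → (62.0841,226.4840) → (74.6081,223.7391) → (80.2705,212.2362) → (74.8077,200.6370) (closed)

G21
G90
G0 X108.3015 Y218.4039
M4 S649
G1 X108.4738 Y56.0156 F2236
G1 X12.6795 Y42.6895
G1 X99.1747 Y218.9297
G1 X61.3861 Y191.2471
G1 X151.1489 Y151.9134
M5
G0 X31.1689 Y116.3350
M4 S812
G1 X101.2883 Y116.3350 F1296
G1 X101.2883 Y34.9466
G1 X31.1689 Y34.9466
G1 X31.1689 Y116.3350
M5
G0 X88.3243 Y106.1675
M4 S812
G1 X83.1358 Y37.7756 F1296
M5
G0 X74.8077 Y200.6370
M4 S649
G1 X62.3331 Y197.6762 F2236
G1 X52.2404 Y205.5831
G1 X52.1296 Y218.4038
G1 X62.0841 Y226.4840
G1 X74.6081 Y223.7391
G1 X80.2705 Y212.2362
G1 X74.8077 Y200.6370
M5
G0 X0.0000 Y0.0000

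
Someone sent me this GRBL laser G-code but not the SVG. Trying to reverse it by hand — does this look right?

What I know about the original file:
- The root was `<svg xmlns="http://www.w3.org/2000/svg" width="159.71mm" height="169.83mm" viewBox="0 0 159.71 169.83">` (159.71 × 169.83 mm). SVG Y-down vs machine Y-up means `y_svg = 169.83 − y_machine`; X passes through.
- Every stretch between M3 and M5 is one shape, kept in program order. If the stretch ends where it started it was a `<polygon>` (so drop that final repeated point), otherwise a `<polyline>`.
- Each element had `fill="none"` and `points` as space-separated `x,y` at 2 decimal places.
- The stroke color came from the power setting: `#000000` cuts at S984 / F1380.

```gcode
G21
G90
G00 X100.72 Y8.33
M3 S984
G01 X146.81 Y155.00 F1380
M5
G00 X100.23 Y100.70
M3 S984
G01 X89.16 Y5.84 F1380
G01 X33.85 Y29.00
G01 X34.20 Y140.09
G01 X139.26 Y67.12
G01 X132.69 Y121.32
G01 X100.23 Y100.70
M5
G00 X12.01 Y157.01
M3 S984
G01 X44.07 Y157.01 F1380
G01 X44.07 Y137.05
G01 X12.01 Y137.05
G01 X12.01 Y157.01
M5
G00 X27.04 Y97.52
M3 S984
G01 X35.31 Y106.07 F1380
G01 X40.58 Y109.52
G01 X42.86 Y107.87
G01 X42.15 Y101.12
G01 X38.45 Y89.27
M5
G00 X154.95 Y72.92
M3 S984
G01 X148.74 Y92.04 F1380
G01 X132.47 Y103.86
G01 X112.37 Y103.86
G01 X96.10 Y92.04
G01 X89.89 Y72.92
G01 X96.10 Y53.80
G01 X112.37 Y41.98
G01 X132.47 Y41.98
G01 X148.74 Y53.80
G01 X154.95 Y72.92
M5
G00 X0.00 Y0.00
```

<svg xmlns="http://www.w3.org/2000/svg" width="159.71mm" height="169.83mm" viewBox="0 0 159.71 169.83">
  <polyline points="100.72,161.50 146.81,14.83" fill="none" stroke="#000000"/>
  <polygon points="100.23,69.13 89.16,163.99 33.85,140.83 34.20,29.74 139.26,102.71 132.69,48.51" fill="none" stroke="#000000"/>
  <polygon points="12.01,12.82 44.07,12.82 44.07,32.78 12.01,32.78" fill="none" stroke="#000000"/>
  <polyline points="27.04,72.31 35.31,63.76 40.58,60.31 42.86,61.96 42.15,68.71 38.45,80.56" fill="none" stroke="#000000"/>
  <polygon points="154.95,96.91 148.74,77.79 132.47,65.97 112.37,65.97 96.10,77.79 89.89,96.91 96.10,116.03 112.37,127.85 132.47,127.85 148.74,116.03" fill="none" stroke="#000000"/>
</svg>

y_svg = 169.83 − y_m. Every run uses S984, so all elements get stroke `#000000` (cut).

[1] open run; points: 100.72,161.50 146.81,14.83

[2] closed run; points: 100.23,69.13 89.16,163.99 33.85,140.83 34.20,29.74 139.26,102.71 132.69,48.51

[3] closed run; points: 12.01,12.82 44.07,12.82 44.07,32.78 12.01,32.78

[4] open run; points: 27.04,72.31 35.31,63.76 40.58,60.31 42.86,61.96 42.15,68.71 38.45,80.56

[5] closed run; points: 154.95,96.91 148.74,77.79 132.47,65.97 112.37,65.97 96.10,77.79 89.89,96.91 96.10,116.03 112.37,127.85 132.47,127.85 148.74,116.03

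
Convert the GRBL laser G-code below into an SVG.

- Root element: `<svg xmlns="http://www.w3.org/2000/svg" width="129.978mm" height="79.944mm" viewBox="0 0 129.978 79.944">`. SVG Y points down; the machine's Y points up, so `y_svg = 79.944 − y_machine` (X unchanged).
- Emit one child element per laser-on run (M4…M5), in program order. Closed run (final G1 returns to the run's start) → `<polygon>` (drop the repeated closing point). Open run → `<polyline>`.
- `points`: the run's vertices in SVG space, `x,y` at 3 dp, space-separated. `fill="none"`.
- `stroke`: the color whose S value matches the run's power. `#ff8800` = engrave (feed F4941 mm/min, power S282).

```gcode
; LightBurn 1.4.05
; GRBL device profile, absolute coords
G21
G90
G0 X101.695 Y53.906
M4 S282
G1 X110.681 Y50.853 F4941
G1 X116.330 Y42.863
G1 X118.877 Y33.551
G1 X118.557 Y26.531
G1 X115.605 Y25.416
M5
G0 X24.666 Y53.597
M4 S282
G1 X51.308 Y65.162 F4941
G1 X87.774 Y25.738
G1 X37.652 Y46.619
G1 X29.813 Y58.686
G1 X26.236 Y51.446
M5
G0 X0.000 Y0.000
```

<svg xmlns="http://www.w3.org/2000/svg" width="129.978mm" height="79.944mm" viewBox="0 0 129.978 79.944">
  <polyline points="101.695,26.038 110.681,29.091 116.330,37.081 118.877,46.393 118.557,53.413 115.605,54.528" fill="none" stroke="#ff8800"/>
  <polyline points="24.666,26.347 51.308,14.782 87.774,54.206 37.652,33.325 29.813,21.258 26.236,28.498" fill="none" stroke="#ff8800"/>
</svg>

Each laser-on run becomes one SVG element. Flip Y back into SVG space with y_svg = 79.944 − y_machine. Every run uses S282, so all elements get stroke `#ff8800` (engrave).

Run 1: The run is open, so emit a `<polyline>` with points (Y-flipped): 101.695,26.038 110.681,29.091 116.330,37.081 118.877,46.393 118.557,53.413 115.605,54.528.

Run 2: The run is open, so emit a `<polyline>` with points (Y-flipped): 24.666,26.347 51.308,14.782 87.774,54.206 37.652,33.325 29.813,21.258 26.236,28.498.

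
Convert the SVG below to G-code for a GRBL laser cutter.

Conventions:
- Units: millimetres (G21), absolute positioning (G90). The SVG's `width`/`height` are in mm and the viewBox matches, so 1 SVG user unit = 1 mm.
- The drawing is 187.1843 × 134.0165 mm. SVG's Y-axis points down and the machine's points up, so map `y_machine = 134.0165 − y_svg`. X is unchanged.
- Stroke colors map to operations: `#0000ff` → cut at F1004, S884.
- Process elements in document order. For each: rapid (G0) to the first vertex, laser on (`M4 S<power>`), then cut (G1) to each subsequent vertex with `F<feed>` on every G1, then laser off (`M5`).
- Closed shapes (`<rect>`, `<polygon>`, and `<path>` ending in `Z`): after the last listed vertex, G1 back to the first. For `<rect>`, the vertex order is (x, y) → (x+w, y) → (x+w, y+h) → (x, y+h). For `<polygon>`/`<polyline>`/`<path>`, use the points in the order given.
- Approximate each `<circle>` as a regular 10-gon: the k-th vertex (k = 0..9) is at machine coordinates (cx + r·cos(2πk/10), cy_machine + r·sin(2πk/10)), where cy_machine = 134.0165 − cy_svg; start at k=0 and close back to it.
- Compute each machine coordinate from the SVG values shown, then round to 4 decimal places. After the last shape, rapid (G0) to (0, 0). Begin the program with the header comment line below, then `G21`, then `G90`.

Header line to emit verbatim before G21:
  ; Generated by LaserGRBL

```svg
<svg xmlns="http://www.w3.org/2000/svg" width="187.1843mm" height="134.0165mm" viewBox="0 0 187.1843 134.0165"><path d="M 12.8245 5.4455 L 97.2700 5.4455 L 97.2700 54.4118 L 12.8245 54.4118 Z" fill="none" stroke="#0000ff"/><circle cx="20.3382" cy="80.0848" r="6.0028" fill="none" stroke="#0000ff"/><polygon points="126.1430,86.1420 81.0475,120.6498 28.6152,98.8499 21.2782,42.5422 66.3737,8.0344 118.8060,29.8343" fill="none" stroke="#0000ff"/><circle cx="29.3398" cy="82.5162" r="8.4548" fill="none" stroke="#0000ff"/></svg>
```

Since the viewBox matches the mm dimensions, user units are millimetres directly. The only transform is the Y-flip y_m = 134.0165 − y_svg.

Shape 1 is a rectangle drawn with `<path>`. Its stroke #0000ff means cut at S884, F1004. After flipping Y the toolpath is (12.8245,128.5710) → (97.2700,128.5710) → (97.2700,79.6047) → (12.8245,79.6047) → (12.8245,128.5710), returning to the start.

Shape 2 is a circle drawn with `<circle>`. Its stroke #0000ff means cut at S884, F1004. After flipping Y the toolpath is (26.3410,53.9317) → (25.1946,57.4601) → (22.1932,59.6407) → (18.4832,59.6407) → (15.4818,57.4601) → (14.3354,53.9317) → (15.4818,50.4033) → (18.4832,48.2227) → (22.1932,48.2227) → (25.1946,50.4033) → (26.3410,53.9317), returning to the start.

Shape 3 is a regular polygon drawn with `<polygon>`. Its stroke #0000ff means cut at S884, F1004. After flipping Y the toolpath is (126.1430,47.8745) → (81.0475,13.3667) → (28.6152,35.1666) → (21.2782,91.4743) → (66.3737,125.9821) → (118.8060,104.1822) → (126.1430,47.8745), returning to the start.

Shape 4 is a circle drawn with `<circle>`. Its stroke #0000ff means cut at S884, F1004. After flipping Y the toolpath is (37.7946,51.5003) → (36.1799,56.4699) → (31.9525,59.5413) → (26.7271,59.5413) → (22.4997,56.4699) → (20.8850,51.5003) → (22.4997,46.5307) → (26.7271,43.4593) → (31.9525,43.4593) → (36.1799,46.5307) → (37.7946,51.5003), returning to the start.

; Generated by LaserGRBL
G21
G90
G0 X12.8245 Y128.5710
M4 S884
G1 X97.2700 Y128.5710 F1004
G1 X97.2700 Y79.6047 F1004
G1 X12.8245 Y79.6047 F1004
G1 X12.8245 Y128.5710 F1004
M5
G0 X26.3410 Y53.9317
M4 S884
G1 X25.1946 Y57.4601 F1004
G1 X22.1932 Y59.6407 F1004
G1 X18.4832 Y59.6407 F1004
G1 X15.4818 Y57.4601 F1004
G1 X14.3354 Y53.9317 F1004
G1 X15.4818 Y50.4033 F1004
G1 X18.4832 Y48.2227 F1004
G1 X22.1932 Y48.2227 F1004
G1 X25.1946 Y50.4033 F1004
G1 X26.3410 Y53.9317 F1004
M5
G0 X126.1430 Y47.8745
M4 S884
G1 X81.0475 Y13.3667 F1004
G1 X28.6152 Y35.1666 F1004
G1 X21.2782 Y91.4743 F1004
G1 X66.3737 Y125.9821 F1004
G1 X118.8060 Y104.1822 F1004
G1 X126.1430 Y47.8745 F1004
M5
G0 X37.7946 Y51.5003
M4 S884
G1 X36.1799 Y56.4699 F1004
G1 X31.9525 Y59.5413 F1004
G1 X26.7271 Y59.5413 F1004
G1 X22.4997 Y56.4699 F1004
G1 X20.8850 Y51.5003 F1004
G1 X22.4997 Y46.5307 F1004
G1 X26.7271 Y43.4593 F1004
G1 X31.9525 Y43.4593 F1004
G1 X36.1799 Y46.5307 F1004
G1 X37.7946 Y51.5003 F1004
M5
G0 X0.0000 Y0.0000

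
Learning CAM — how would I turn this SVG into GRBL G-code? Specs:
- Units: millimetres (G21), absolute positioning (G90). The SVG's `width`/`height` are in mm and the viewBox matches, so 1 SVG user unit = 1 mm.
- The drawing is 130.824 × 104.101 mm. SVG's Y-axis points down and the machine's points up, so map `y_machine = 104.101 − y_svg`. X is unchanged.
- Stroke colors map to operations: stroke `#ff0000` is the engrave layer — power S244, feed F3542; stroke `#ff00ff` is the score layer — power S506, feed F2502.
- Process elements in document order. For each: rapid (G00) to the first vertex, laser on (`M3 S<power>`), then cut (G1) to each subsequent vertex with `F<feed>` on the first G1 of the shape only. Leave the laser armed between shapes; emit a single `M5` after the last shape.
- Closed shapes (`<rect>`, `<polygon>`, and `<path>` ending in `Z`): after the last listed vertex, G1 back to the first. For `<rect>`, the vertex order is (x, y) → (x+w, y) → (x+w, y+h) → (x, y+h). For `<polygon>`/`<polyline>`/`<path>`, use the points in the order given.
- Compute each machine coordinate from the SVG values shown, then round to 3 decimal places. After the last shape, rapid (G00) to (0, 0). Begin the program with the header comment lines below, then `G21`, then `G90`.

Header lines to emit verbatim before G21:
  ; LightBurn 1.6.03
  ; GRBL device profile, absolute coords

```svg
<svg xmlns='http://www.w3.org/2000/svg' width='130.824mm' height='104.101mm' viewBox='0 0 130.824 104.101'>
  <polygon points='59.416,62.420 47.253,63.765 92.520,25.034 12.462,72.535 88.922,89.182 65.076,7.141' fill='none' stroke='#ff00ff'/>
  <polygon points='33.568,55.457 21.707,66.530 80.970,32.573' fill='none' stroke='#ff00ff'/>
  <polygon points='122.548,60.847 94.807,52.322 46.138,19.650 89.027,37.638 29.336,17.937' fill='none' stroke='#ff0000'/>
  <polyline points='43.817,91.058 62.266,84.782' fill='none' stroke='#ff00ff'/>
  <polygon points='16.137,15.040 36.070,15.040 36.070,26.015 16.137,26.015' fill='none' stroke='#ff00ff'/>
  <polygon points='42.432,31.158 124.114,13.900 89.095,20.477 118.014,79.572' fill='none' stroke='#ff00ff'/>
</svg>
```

Since the viewBox matches the mm dimensions, user units are millimetres directly. The only transform is the Y-flip y_m = 104.101 − y_svg.

Shape 1 is a closed polygon drawn with `<polygon>`. Its stroke #ff00ff means score at S506, F2502. After flipping Y the toolpath is (59.416,41.681) → (47.253,40.336) → (92.520,79.067) → (12.462,31.566) → (88.922,14.919) → (65.076,96.960) → (59.416,41.681), returning to the start.

Shape 2 is a closed polygon drawn with `<polygon>`. Its stroke #ff00ff means score at S506, F2502. After flipping Y the toolpath is (33.568,48.644) → (21.707,37.571) → (80.970,71.528) → (33.568,48.644), returning to the start.

Shape 3 is a closed polygon drawn with `<polygon>`. Its stroke #ff0000 means engrave at S244, F3542. After flipping Y the toolpath is (122.548,43.254) → (94.807,51.779) → (46.138,84.451) → (89.027,66.463) → (29.336,86.164) → (122.548,43.254), returning to the start.

Shape 4 is a line segment drawn with `<polyline>`. Its stroke #ff00ff means score at S506, F2502. After flipping Y the toolpath is (43.817,13.043) → (62.266,19.319).

Shape 5 is a rectangle drawn with `<polygon>`. Its stroke #ff00ff means score at S506, F2502. After flipping Y the toolpath is (16.137,89.061) → (36.070,89.061) → (36.070,78.086) → (16.137,78.086) → (16.137,89.061), returning to the start.

Shape 6 is a closed polygon drawn with `<polygon>`. Its stroke #ff00ff means score at S506, F2502. After flipping Y the toolpath is (42.432,72.943) → (124.114,90.201) → (89.095,83.624) → (118.014,24.529) → (42.432,72.943), returning to the start.

; LightBurn 1.6.03
; GRBL device profile, absolute coords
G21
G90
G00 X59.416 Y41.681
M3 S506
G1 X47.253 Y40.336 F2502
G1 X92.520 Y79.067
G1 X12.462 Y31.566
G1 X88.922 Y14.919
G1 X65.076 Y96.960
G1 X59.416 Y41.681
G00 X33.568 Y48.644
M3 S506
G1 X21.707 Y37.571 F2502
G1 X80.970 Y71.528
G1 X33.568 Y48.644
G00 X122.548 Y43.254
M3 S244
G1 X94.807 Y51.779 F3542
G1 X46.138 Y84.451
G1 X89.027 Y66.463
G1 X29.336 Y86.164
G1 X122.548 Y43.254
G00 X43.817 Y13.043
M3 S506
G1 X62.266 Y19.319 F2502
G00 X16.137 Y89.061
M3 S506
G1 X36.070 Y89.061 F2502
G1 X36.070 Y78.086
G1 X16.137 Y78.086
G1 X16.137 Y89.061
G00 X42.432 Y72.943
M3 S506
G1 X124.114 Y90.201 F2502
G1 X89.095 Y83.624
G1 X118.014 Y24.529
G1 X42.432 Y72.943
M5
G00 X0.000 Y0.000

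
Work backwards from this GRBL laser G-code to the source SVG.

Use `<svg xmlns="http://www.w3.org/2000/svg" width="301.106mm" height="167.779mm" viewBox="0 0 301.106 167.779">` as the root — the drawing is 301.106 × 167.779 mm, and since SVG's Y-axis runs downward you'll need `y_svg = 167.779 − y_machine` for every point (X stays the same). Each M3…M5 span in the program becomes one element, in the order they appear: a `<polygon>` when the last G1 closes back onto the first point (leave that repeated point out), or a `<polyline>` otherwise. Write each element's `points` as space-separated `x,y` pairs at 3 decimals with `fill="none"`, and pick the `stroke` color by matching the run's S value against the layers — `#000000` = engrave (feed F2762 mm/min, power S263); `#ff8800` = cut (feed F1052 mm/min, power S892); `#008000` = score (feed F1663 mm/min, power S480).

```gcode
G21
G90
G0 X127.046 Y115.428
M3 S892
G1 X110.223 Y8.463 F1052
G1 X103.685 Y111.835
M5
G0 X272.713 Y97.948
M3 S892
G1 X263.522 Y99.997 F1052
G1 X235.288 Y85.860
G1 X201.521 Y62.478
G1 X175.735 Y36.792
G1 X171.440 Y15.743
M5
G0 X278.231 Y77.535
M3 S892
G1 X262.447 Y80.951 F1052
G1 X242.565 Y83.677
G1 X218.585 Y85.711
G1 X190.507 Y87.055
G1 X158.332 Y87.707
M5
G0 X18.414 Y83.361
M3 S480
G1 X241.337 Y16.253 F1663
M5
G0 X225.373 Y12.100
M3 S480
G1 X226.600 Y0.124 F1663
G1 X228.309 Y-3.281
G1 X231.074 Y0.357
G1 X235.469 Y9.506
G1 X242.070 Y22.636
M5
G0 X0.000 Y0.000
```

Machine Y-up, SVG Y-down with viewBox height 167.779, so y_svg = 167.779 − y_machine; X carries over.

Run 1: the run's S892 means `#ff8800` (cut). The run is open, so emit a `<polyline>` with points (Y-flipped): 127.046,52.351 110.223,159.316 103.685,55.944.

Run 2: power S892 maps to stroke `#ff8800` (cut). The run is open, so emit a `<polyline>` with points (Y-flipped): 272.713,69.831 263.522,67.782 235.288,81.919 201.521,105.301 175.735,130.987 171.440,152.036.

Run 3: the run's S892 means `#ff8800` (cut). The run is open, so emit a `<polyline>` with points (Y-flipped): 278.231,90.244 262.447,86.828 242.565,84.102 218.585,82.068 190.507,80.724 158.332,80.072.

Run 4: the run's S480 means `#008000` (score). The run is open, so emit a `<polyline>` with points (Y-flipped): 18.414,84.418 241.337,151.526.

Run 5: S480 ⇒ score layer `#008000`. The run is open, so emit a `<polyline>` with points (Y-flipped): 225.373,155.679 226.600,167.655 228.309,171.060 231.074,167.422 235.469,158.273 242.070,145.143.

<svg xmlns="http://www.w3.org/2000/svg" width="301.106mm" height="167.779mm" viewBox="0 0 301.106 167.779">
  <polyline points="127.046,52.351 110.223,159.316 103.685,55.944" fill="none" stroke="#ff8800"/>
  <polyline points="272.713,69.831 263.522,67.782 235.288,81.919 201.521,105.301 175.735,130.987 171.440,152.036" fill="none" stroke="#ff8800"/>
  <polyline points="278.231,90.244 262.447,86.828 242.565,84.102 218.585,82.068 190.507,80.724 158.332,80.072" fill="none" stroke="#ff8800"/>
  <polyline points="18.414,84.418 241.337,151.526" fill="none" stroke="#008000"/>
  <polyline points="225.373,155.679 226.600,167.655 228.309,171.060 231.074,167.422 235.469,158.273 242.070,145.143" fill="none" stroke="#008000"/>
</svg>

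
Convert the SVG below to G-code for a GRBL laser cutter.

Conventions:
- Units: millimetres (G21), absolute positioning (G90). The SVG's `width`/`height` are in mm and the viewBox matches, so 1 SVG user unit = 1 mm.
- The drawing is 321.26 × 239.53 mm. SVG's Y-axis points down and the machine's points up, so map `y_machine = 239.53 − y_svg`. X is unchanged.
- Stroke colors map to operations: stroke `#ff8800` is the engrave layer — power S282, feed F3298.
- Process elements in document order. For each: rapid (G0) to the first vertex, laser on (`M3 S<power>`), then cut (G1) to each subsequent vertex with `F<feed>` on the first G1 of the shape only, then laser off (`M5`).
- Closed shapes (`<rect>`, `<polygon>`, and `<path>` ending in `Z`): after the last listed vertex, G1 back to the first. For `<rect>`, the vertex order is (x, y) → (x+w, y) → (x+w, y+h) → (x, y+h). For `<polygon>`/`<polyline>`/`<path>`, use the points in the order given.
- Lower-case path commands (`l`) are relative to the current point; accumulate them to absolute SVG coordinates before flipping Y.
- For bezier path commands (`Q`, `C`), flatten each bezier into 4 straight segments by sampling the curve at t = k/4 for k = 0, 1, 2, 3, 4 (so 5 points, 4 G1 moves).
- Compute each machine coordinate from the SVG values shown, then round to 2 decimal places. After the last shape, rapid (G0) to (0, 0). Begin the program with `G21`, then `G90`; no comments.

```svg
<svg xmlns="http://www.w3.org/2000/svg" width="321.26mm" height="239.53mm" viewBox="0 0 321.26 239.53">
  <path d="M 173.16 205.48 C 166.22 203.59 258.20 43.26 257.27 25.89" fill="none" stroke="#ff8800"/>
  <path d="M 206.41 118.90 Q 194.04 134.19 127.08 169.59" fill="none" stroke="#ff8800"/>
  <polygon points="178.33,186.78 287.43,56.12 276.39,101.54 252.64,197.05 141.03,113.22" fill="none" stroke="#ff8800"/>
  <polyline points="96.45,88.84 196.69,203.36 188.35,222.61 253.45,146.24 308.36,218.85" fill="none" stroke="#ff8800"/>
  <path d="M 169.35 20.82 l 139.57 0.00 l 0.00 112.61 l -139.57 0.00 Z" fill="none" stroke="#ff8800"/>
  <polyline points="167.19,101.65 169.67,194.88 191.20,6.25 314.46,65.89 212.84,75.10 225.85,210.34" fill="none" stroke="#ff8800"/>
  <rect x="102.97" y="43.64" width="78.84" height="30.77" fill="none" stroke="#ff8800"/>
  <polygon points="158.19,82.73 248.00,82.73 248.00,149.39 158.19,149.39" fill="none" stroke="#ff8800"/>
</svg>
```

G21
G90
G0 X173.16 Y34.05
M3 S282
G1 X183.51 Y60.47 F3298
G1 X212.96 Y118.04
G1 X243.54 Y178.52
G1 X257.27 Y213.64
M5
G0 X206.41 Y120.63
M3 S282
G1 X196.81 Y111.73 F3298
G1 X180.39 Y100.31
G1 X157.15 Y86.38
G1 X127.08 Y69.94
M5
G0 X178.33 Y52.75
M3 S282
G1 X287.43 Y183.41 F3298
G1 X276.39 Y137.99
G1 X252.64 Y42.48
G1 X141.03 Y126.31
G1 X178.33 Y52.75
M5
G0 X96.45 Y150.69
M3 S282
G1 X196.69 Y36.17 F3298
G1 X188.35 Y16.92
G1 X253.45 Y93.29
G1 X308.36 Y20.68
M5
G0 X169.35 Y218.71
M3 S282
G1 X308.92 Y218.71 F3298
G1 X308.92 Y106.10
G1 X169.35 Y106.10
G1 X169.35 Y218.71
M5
G0 X167.19 Y137.88
M3 S282
G1 X169.67 Y44.65 F3298
G1 X191.20 Y233.28
G1 X314.46 Y173.64
G1 X212.84 Y164.43
G1 X225.85 Y29.19
M5
G0 X102.97 Y195.89
M3 S282
G1 X181.81 Y195.89 F3298
G1 X181.81 Y165.12
G1 X102.97 Y165.12
G1 X102.97 Y195.89
M5
G0 X158.19 Y156.80
M3 S282
G1 X248.00 Y156.80 F3298
G1 X248.00 Y90.14
G1 X158.19 Y90.14
G1 X158.19 Y156.80
M5
G0 X0.00 Y0.00

Since the viewBox matches the mm dimensions, user units are millimetres directly. The only transform is the Y-flip y_m = 239.53 − y_svg.

Shape 1 is a cubic bezier drawn with `<path>`. Its stroke #ff8800 means engrave at S282, F3298. After flipping Y the toolpath is (173.16,34.05) → (183.51,60.47) → (212.96,118.04) → (243.54,178.52) → (257.27,213.64).

Shape 2 is a quadratic bezier drawn with `<path>`. Its stroke #ff8800 means engrave at S282, F3298. After flipping Y the toolpath is (206.41,120.63) → (196.81,111.73) → (180.39,100.31) → (157.15,86.38) → (127.08,69.94).

Shape 3 is a closed polygon drawn with `<polygon>`. Its stroke #ff8800 means engrave at S282, F3298. After flipping Y the toolpath is (178.33,52.75) → (287.43,183.41) → (276.39,137.99) → (252.64,42.48) → (141.03,126.31) → (178.33,52.75), returning to the start.

Shape 4 is a open polyline drawn with `<polyline>`. Its stroke #ff8800 means engrave at S282, F3298. After flipping Y the toolpath is (96.45,150.69) → (196.69,36.17) → (188.35,16.92) → (253.45,93.29) → (308.36,20.68).

Shape 5 is a rectangle drawn with `<path>`. Its stroke #ff8800 means engrave at S282, F3298. After flipping Y the toolpath is (169.35,218.71) → (308.92,218.71) → (308.92,106.10) → (169.35,106.10) → (169.35,218.71), returning to the start.

Shape 6 is a open polyline drawn with `<polyline>`. Its stroke #ff8800 means engrave at S282, F3298. After flipping Y the toolpath is (167.19,137.88) → (169.67,44.65) → (191.20,233.28) → (314.46,173.64) → (212.84,164.43) → (225.85,29.19).

Shape 7 is a rectangle drawn with `<rect>`. Its stroke #ff8800 means engrave at S282, F3298. After flipping Y the toolpath is (102.97,195.89) → (181.81,195.89) → (181.81,165.12) → (102.97,165.12) → (102.97,195.89), returning to the start.

Shape 8 is a rectangle drawn with `<polygon>`. Its stroke #ff8800 means engrave at S282, F3298. After flipping Y the toolpath is (158.19,156.80) → (248.00,156.80) → (248.00,90.14) → (158.19,90.14) → (158.19,156.80), returning to the start.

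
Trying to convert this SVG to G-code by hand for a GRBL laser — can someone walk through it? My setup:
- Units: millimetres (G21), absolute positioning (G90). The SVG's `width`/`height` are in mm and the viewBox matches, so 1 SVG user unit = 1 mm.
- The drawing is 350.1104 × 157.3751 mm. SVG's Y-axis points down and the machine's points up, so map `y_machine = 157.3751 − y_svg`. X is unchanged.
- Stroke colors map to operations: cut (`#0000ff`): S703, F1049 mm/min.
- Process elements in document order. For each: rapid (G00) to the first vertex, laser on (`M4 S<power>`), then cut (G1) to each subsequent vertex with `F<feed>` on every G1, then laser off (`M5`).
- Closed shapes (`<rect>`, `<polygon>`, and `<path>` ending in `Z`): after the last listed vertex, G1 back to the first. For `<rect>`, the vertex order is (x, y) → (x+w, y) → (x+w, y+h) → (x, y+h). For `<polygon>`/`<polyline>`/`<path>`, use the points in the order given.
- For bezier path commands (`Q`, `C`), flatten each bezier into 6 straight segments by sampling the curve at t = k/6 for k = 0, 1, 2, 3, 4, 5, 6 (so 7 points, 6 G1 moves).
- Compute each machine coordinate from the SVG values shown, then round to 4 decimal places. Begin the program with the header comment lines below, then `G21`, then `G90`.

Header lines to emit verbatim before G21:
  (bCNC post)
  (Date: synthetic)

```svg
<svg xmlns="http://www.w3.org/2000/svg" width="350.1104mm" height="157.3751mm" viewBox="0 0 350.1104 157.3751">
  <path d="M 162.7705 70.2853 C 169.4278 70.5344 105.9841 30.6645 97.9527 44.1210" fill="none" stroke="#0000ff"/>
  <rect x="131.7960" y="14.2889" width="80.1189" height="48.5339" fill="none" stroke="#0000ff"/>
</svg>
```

(bCNC post)
(Date: synthetic)
G21
G90
G00 X162.7705 Y87.0898
M4 S703
G1 X160.8385 Y89.8759 F1049
G1 X150.7094 Y96.7528 F1049
G1 X135.8699 Y105.1247 F1049
G1 X119.8062 Y112.3961 F1049
G1 X106.0050 Y115.9711 F1049
G1 X97.9527 Y113.2541 F1049
M5
G00 X131.7960 Y143.0862
M4 S703
G1 X211.9149 Y143.0862 F1049
G1 X211.9149 Y94.5523 F1049
G1 X131.7960 Y94.5523 F1049
G1 X131.7960 Y143.0862 F1049
M5

1 u = 1 mm; y_m = 157.3751 − y.

[1] `<path>` cubic bezier, #0000ff→cut S703 F1049: (162.7705,87.0898) → (160.8385,89.8759) → (150.7094,96.7528) → (135.8699,105.1247) → (119.8062,112.3961) → (106.0050,115.9711) → (97.9527,113.2541)

[2] `<rect>` rectangle, #0000ff→cut S703 F1049: (131.7960,143.0862) → (211.9149,143.0862) → (211.9149,94.5523) → (131.7960,94.5523) → (131.7960,143.0862) (closed)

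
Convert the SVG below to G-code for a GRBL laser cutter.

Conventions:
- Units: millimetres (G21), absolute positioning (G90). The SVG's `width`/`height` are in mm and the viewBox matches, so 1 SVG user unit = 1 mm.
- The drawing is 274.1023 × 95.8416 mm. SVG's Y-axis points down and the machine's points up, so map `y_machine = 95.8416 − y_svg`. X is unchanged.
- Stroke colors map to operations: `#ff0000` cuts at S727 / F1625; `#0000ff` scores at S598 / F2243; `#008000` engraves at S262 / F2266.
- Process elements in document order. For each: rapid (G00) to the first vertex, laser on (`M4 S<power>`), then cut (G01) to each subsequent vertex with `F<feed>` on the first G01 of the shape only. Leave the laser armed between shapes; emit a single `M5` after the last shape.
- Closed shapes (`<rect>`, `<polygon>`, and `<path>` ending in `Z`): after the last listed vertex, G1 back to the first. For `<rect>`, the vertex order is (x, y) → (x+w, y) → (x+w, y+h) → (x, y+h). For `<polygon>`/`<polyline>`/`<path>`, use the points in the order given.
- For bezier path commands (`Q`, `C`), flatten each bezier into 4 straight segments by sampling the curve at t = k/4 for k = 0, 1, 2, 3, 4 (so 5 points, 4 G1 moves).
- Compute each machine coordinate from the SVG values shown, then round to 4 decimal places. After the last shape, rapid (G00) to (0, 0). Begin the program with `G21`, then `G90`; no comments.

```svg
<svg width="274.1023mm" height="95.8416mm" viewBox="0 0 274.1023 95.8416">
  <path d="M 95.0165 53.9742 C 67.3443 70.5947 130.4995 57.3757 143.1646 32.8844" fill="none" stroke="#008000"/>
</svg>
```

viewBox `0 0 274.1023 95.8416` with mm width/height → 1 unit = 1 mm. Flip: y_m = 95.8416 − y_svg.

**Shape 1** — `<path>` cubic bezier, stroke `#008000` → engrave (S262, F2266). Control points (SVG): P0=(95.0165,53.9742), P1=(67.3443,70.5947), P2=(130.4995,57.3757), P3=(143.1646,32.8844); sampled at t=k/4. Machine vertices: (95.0165,41.8674) → (89.0844,34.7068) → (103.9641,36.9954) → (126.4070,46.9924) → (143.1646,62.9572). Open path.

G21
G90
G00 X95.0165 Y41.8674
M4 S262
G01 X89.0844 Y34.7068 F2266
G01 X103.9641 Y36.9954
G01 X126.4070 Y46.9924
G01 X143.1646 Y62.9572
M5
G00 X0.0000 Y0.0000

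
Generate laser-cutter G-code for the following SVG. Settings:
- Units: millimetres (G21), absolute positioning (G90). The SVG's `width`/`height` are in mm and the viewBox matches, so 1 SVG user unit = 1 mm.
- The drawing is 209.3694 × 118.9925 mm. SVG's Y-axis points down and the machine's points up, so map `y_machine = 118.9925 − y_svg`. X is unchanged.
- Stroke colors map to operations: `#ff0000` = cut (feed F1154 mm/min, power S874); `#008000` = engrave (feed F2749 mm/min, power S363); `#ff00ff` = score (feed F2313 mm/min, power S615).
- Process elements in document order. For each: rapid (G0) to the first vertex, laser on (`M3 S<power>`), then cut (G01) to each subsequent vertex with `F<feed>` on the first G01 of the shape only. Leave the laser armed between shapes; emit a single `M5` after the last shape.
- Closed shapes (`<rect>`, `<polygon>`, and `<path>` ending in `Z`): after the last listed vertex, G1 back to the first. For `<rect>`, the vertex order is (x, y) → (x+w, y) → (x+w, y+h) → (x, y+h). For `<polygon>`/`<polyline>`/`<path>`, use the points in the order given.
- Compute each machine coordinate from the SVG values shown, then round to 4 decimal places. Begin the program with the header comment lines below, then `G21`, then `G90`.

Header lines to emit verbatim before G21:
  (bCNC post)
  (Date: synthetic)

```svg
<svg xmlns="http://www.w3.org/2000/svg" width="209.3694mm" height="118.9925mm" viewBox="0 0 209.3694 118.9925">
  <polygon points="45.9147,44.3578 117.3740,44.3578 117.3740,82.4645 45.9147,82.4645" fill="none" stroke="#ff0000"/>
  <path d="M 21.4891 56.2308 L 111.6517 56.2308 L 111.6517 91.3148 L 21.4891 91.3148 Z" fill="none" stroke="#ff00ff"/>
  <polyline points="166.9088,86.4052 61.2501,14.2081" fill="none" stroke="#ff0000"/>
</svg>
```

viewBox `0 0 209.3694 118.9925` with mm width/height → 1 unit = 1 mm. Flip: y_m = 118.9925 − y_svg.

**Shape 1** — `<polygon>` rectangle, stroke `#ff0000` → cut (S874, F1154). Machine vertices: (45.9147,74.6347) → (117.3740,74.6347) → (117.3740,36.5280) → (45.9147,36.5280) → (45.9147,74.6347). Closed: final G1 returns to the first vertex.

**Shape 2** — `<path>` rectangle, stroke `#ff00ff` → score (S615, F2313). Machine vertices: (21.4891,62.7617) → (111.6517,62.7617) → (111.6517,27.6777) → (21.4891,27.6777) → (21.4891,62.7617). Closed: final G1 returns to the first vertex.

**Shape 3** — `<polyline>` line segment, stroke `#ff0000` → cut (S874, F1154). Machine vertices: (166.9088,32.5873) → (61.2501,104.7844). Open path.

(bCNC post)
(Date: synthetic)
G21
G90
G0 X45.9147 Y74.6347
M3 S874
G01 X117.3740 Y74.6347 F1154
G01 X117.3740 Y36.5280
G01 X45.9147 Y36.5280
G01 X45.9147 Y74.6347
G0 X21.4891 Y62.7617
M3 S615
G01 X111.6517 Y62.7617 F2313
G01 X111.6517 Y27.6777
G01 X21.4891 Y27.6777
G01 X21.4891 Y62.7617
G0 X166.9088 Y32.5873
M3 S874
G01 X61.2501 Y104.7844 F1154
M5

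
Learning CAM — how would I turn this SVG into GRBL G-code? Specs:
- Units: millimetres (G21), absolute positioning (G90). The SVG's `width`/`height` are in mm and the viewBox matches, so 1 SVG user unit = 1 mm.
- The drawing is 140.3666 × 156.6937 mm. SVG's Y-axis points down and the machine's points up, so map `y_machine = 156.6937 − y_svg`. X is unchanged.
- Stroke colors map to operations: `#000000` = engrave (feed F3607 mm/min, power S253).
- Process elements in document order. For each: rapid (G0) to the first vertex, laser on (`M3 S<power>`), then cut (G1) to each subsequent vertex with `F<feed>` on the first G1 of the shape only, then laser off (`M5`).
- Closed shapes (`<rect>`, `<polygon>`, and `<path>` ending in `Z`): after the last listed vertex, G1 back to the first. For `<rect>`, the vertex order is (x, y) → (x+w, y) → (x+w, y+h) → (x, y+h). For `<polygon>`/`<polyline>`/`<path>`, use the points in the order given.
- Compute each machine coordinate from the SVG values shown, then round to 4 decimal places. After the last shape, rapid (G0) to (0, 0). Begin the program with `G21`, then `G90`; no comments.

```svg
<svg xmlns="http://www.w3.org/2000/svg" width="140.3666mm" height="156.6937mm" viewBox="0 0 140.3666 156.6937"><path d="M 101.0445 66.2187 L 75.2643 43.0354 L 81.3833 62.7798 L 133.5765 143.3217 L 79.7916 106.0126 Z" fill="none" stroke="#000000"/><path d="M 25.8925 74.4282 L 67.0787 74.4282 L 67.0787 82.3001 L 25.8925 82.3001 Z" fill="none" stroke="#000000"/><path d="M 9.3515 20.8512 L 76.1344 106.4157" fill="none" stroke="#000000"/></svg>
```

G21
G90
G0 X101.0445 Y90.4750
M3 S253
G1 X75.2643 Y113.6583 F3607
G1 X81.3833 Y93.9139
G1 X133.5765 Y13.3720
G1 X79.7916 Y50.6811
G1 X101.0445 Y90.4750
M5
G0 X25.8925 Y82.2655
M3 S253
G1 X67.0787 Y82.2655 F3607
G1 X67.0787 Y74.3936
G1 X25.8925 Y74.3936
G1 X25.8925 Y82.2655
M5
G0 X9.3515 Y135.8425
M3 S253
G1 X76.1344 Y50.2780 F3607
M5
G0 X0.0000 Y0.0000

viewBox `0 0 140.3666 156.6937` with mm width/height → 1 unit = 1 mm. Flip: y_m = 156.6937 − y_svg.

**Shape 1** — `<path>` closed polygon, stroke `#000000` → engrave (S253, F3607). Machine vertices: (101.0445,90.4750) → (75.2643,113.6583) → (81.3833,93.9139) → (133.5765,13.3720) → (79.7916,50.6811) → (101.0445,90.4750). Closed: final G1 returns to the first vertex.

**Shape 2** — `<path>` rectangle, stroke `#000000` → engrave (S253, F3607). Machine vertices: (25.8925,82.2655) → (67.0787,82.2655) → (67.0787,74.3936) → (25.8925,74.3936) → (25.8925,82.2655). Closed: final G1 returns to the first vertex.

**Shape 3** — `<path>` line segment, stroke `#000000` → engrave (S253, F3607). Machine vertices: (9.3515,135.8425) → (76.1344,50.2780). Open path.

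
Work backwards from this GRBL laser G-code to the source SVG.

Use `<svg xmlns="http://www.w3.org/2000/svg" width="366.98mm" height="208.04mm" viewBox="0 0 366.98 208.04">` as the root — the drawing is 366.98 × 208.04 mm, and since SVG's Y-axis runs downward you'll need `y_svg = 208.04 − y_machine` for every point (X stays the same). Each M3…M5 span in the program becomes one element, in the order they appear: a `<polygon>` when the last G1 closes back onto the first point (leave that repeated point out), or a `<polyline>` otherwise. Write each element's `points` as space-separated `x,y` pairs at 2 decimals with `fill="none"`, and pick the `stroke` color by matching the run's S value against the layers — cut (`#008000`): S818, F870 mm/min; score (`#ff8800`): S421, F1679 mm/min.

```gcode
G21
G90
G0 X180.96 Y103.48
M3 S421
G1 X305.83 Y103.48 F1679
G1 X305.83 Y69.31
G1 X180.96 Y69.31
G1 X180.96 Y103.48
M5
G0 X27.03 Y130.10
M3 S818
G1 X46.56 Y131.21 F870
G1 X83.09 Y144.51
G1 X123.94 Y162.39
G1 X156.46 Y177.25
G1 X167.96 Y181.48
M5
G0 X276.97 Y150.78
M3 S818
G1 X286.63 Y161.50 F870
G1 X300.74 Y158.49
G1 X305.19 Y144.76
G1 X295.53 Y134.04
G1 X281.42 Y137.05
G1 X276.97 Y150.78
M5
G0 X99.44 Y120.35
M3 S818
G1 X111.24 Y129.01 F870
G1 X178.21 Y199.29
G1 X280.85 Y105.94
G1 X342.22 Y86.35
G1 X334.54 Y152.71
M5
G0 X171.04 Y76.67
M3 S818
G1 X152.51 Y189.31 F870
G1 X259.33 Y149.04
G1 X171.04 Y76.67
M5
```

<svg xmlns="http://www.w3.org/2000/svg" width="366.98mm" height="208.04mm" viewBox="0 0 366.98 208.04">
  <polygon points="180.96,104.56 305.83,104.56 305.83,138.73 180.96,138.73" fill="none" stroke="#ff8800"/>
  <polyline points="27.03,77.94 46.56,76.83 83.09,63.53 123.94,45.65 156.46,30.79 167.96,26.56" fill="none" stroke="#008000"/>
  <polygon points="276.97,57.26 286.63,46.54 300.74,49.55 305.19,63.28 295.53,74.00 281.42,70.99" fill="none" stroke="#008000"/>
  <polyline points="99.44,87.69 111.24,79.03 178.21,8.75 280.85,102.10 342.22,121.69 334.54,55.33" fill="none" stroke="#008000"/>
  <polygon points="171.04,131.37 152.51,18.73 259.33,59.00" fill="none" stroke="#008000"/>
</svg>

Machine Y-up, SVG Y-down with viewBox height 208.04, so y_svg = 208.04 − y_machine; X carries over.

Run 1: the run's S421 means `#ff8800` (score). The run returns to its start, so emit a `<polygon>` with points (Y-flipped): 180.96,104.56 305.83,104.56 305.83,138.73 180.96,138.73.

Run 2: the run's S818 means `#008000` (cut). The run is open, so emit a `<polyline>` with points (Y-flipped): 27.03,77.94 46.56,76.83 83.09,63.53 123.94,45.65 156.46,30.79 167.96,26.56.

Run 3: S818 ⇒ cut layer `#008000`. The run returns to its start, so emit a `<polygon>` with points (Y-flipped): 276.97,57.26 286.63,46.54 300.74,49.55 305.19,63.28 295.53,74.00 281.42,70.99.

Run 4: power S818 maps to stroke `#008000` (cut). The run is open, so emit a `<polyline>` with points (Y-flipped): 99.44,87.69 111.24,79.03 178.21,8.75 280.85,102.10 342.22,121.69 334.54,55.33.

Run 5: S818 ⇒ cut layer `#008000`. The run returns to its start, so emit a `<polygon>` with points (Y-flipped): 171.04,131.37 152.51,18.73 259.33,59.00.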